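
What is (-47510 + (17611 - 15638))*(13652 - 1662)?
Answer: -545988630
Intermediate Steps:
(-47510 + (17611 - 15638))*(13652 - 1662) = (-47510 + 1973)*11990 = -45537*11990 = -545988630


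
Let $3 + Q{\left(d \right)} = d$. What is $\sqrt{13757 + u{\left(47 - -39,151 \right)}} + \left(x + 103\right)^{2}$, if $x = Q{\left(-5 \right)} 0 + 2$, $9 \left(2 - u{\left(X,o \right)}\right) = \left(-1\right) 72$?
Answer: $11025 + \sqrt{13767} \approx 11142.0$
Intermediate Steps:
$Q{\left(d \right)} = -3 + d$
$u{\left(X,o \right)} = 10$ ($u{\left(X,o \right)} = 2 - \frac{\left(-1\right) 72}{9} = 2 - -8 = 2 + 8 = 10$)
$x = 2$ ($x = \left(-3 - 5\right) 0 + 2 = \left(-8\right) 0 + 2 = 0 + 2 = 2$)
$\sqrt{13757 + u{\left(47 - -39,151 \right)}} + \left(x + 103\right)^{2} = \sqrt{13757 + 10} + \left(2 + 103\right)^{2} = \sqrt{13767} + 105^{2} = \sqrt{13767} + 11025 = 11025 + \sqrt{13767}$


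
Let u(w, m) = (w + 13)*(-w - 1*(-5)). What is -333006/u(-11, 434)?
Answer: -166503/16 ≈ -10406.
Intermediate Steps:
u(w, m) = (5 - w)*(13 + w) (u(w, m) = (13 + w)*(-w + 5) = (13 + w)*(5 - w) = (5 - w)*(13 + w))
-333006/u(-11, 434) = -333006/(65 - 1*(-11)² - 8*(-11)) = -333006/(65 - 1*121 + 88) = -333006/(65 - 121 + 88) = -333006/32 = -333006*1/32 = -166503/16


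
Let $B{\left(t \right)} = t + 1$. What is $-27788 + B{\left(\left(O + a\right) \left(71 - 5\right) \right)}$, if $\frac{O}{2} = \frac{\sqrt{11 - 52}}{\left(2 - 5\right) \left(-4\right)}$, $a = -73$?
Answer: $-32605 + 11 i \sqrt{41} \approx -32605.0 + 70.434 i$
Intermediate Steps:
$O = \frac{i \sqrt{41}}{6}$ ($O = 2 \frac{\sqrt{11 - 52}}{\left(2 - 5\right) \left(-4\right)} = 2 \frac{\sqrt{-41}}{\left(-3\right) \left(-4\right)} = 2 \frac{i \sqrt{41}}{12} = \frac{i \sqrt{41}}{6} \approx 1.0672 i$)
$B{\left(t \right)} = 1 + t$
$-27788 + B{\left(\left(O + a\right) \left(71 - 5\right) \right)} = -27788 + \left(1 + \left(\frac{i \sqrt{41}}{6} - 73\right) \left(71 - 5\right)\right) = -27788 + \left(1 + \left(-73 + \frac{i \sqrt{41}}{6}\right) 66\right) = -27788 - \left(4817 - 11 i \sqrt{41}\right) = -32605 + 11 i \sqrt{41}$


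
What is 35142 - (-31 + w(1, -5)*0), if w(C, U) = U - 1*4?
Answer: 35173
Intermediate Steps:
w(C, U) = -4 + U (w(C, U) = U - 4 = -4 + U)
35142 - (-31 + w(1, -5)*0) = 35142 - (-31 + (-4 - 5)*0) = 35142 - (-31 - 9*0) = 35142 - (-31 + 0) = 35142 - 1*(-31) = 35142 + 31 = 35173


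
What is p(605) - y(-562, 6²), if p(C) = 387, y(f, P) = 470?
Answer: -83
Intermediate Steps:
p(605) - y(-562, 6²) = 387 - 1*470 = 387 - 470 = -83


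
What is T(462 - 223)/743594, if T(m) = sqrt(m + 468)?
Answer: sqrt(707)/743594 ≈ 3.5758e-5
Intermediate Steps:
T(m) = sqrt(468 + m)
T(462 - 223)/743594 = sqrt(468 + (462 - 223))/743594 = sqrt(468 + 239)*(1/743594) = sqrt(707)*(1/743594) = sqrt(707)/743594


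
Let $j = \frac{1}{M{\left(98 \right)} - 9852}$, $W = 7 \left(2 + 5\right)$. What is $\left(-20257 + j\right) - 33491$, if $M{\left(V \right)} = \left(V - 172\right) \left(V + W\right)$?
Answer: $- \frac{1114196041}{20730} \approx -53748.0$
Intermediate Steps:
$W = 49$ ($W = 7 \cdot 7 = 49$)
$M{\left(V \right)} = \left(-172 + V\right) \left(49 + V\right)$ ($M{\left(V \right)} = \left(V - 172\right) \left(V + 49\right) = \left(-172 + V\right) \left(49 + V\right)$)
$j = - \frac{1}{20730}$ ($j = \frac{1}{\left(-8428 + 98^{2} - 12054\right) - 9852} = \frac{1}{\left(-8428 + 9604 - 12054\right) - 9852} = \frac{1}{-10878 - 9852} = \frac{1}{-20730} = - \frac{1}{20730} \approx -4.8239 \cdot 10^{-5}$)
$\left(-20257 + j\right) - 33491 = \left(-20257 - \frac{1}{20730}\right) - 33491 = - \frac{419927611}{20730} - 33491 = - \frac{1114196041}{20730}$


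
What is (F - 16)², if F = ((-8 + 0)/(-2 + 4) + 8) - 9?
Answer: 441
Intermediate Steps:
F = -5 (F = (-8/2 + 8) - 9 = (-8*½ + 8) - 9 = (-4 + 8) - 9 = 4 - 9 = -5)
(F - 16)² = (-5 - 16)² = (-21)² = 441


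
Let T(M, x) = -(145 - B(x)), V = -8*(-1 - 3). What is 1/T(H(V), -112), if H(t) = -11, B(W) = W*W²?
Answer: -1/1405073 ≈ -7.1171e-7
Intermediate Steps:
B(W) = W³
V = 32 (V = -8*(-4) = -2*(-16) = 32)
T(M, x) = -145 + x³ (T(M, x) = -(145 - x³) = -145 + x³)
1/T(H(V), -112) = 1/(-145 + (-112)³) = 1/(-145 - 1404928) = 1/(-1405073) = -1/1405073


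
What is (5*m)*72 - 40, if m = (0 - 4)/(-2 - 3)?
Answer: 248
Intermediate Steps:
m = ⅘ (m = -4/(-5) = -4*(-⅕) = ⅘ ≈ 0.80000)
(5*m)*72 - 40 = (5*(⅘))*72 - 40 = 4*72 - 40 = 288 - 40 = 248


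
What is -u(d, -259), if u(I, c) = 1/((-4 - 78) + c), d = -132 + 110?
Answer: 1/341 ≈ 0.0029326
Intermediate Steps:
d = -22
u(I, c) = 1/(-82 + c)
-u(d, -259) = -1/(-82 - 259) = -1/(-341) = -1*(-1/341) = 1/341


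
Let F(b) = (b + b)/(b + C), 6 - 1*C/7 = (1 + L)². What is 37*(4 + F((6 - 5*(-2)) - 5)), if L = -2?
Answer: 3811/23 ≈ 165.70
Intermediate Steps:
C = 35 (C = 42 - 7*(1 - 2)² = 42 - 7*(-1)² = 42 - 7*1 = 42 - 7 = 35)
F(b) = 2*b/(35 + b) (F(b) = (b + b)/(b + 35) = (2*b)/(35 + b) = 2*b/(35 + b))
37*(4 + F((6 - 5*(-2)) - 5)) = 37*(4 + 2*((6 - 5*(-2)) - 5)/(35 + ((6 - 5*(-2)) - 5))) = 37*(4 + 2*((6 + 10) - 5)/(35 + ((6 + 10) - 5))) = 37*(4 + 2*(16 - 5)/(35 + (16 - 5))) = 37*(4 + 2*11/(35 + 11)) = 37*(4 + 2*11/46) = 37*(4 + 2*11*(1/46)) = 37*(4 + 11/23) = 37*(103/23) = 3811/23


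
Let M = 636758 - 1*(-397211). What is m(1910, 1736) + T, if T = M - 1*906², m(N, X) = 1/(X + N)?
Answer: 777082919/3646 ≈ 2.1313e+5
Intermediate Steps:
m(N, X) = 1/(N + X)
M = 1033969 (M = 636758 + 397211 = 1033969)
T = 213133 (T = 1033969 - 1*906² = 1033969 - 1*820836 = 1033969 - 820836 = 213133)
m(1910, 1736) + T = 1/(1910 + 1736) + 213133 = 1/3646 + 213133 = 777082919/3646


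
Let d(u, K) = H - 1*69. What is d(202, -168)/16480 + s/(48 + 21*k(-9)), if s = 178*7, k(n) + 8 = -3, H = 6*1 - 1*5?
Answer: -5136631/753960 ≈ -6.8129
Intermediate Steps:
H = 1 (H = 6 - 5 = 1)
k(n) = -11 (k(n) = -8 - 3 = -11)
d(u, K) = -68 (d(u, K) = 1 - 1*69 = 1 - 69 = -68)
s = 1246
d(202, -168)/16480 + s/(48 + 21*k(-9)) = -68/16480 + 1246/(48 + 21*(-11)) = -68*1/16480 + 1246/(48 - 231) = -17/4120 + 1246/(-183) = -17/4120 + 1246*(-1/183) = -17/4120 - 1246/183 = -5136631/753960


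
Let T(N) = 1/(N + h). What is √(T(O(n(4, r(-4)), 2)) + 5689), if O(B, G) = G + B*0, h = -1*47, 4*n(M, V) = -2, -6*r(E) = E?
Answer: 2*√320005/15 ≈ 75.425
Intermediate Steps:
r(E) = -E/6
n(M, V) = -½ (n(M, V) = (¼)*(-2) = -½)
h = -47
O(B, G) = G (O(B, G) = G + 0 = G)
T(N) = 1/(-47 + N) (T(N) = 1/(N - 47) = 1/(-47 + N))
√(T(O(n(4, r(-4)), 2)) + 5689) = √(1/(-47 + 2) + 5689) = √(1/(-45) + 5689) = √(-1/45 + 5689) = √(256004/45) = 2*√320005/15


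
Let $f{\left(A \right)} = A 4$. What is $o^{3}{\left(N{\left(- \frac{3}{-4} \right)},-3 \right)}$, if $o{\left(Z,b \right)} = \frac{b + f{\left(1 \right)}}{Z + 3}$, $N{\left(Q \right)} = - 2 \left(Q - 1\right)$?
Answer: $\frac{8}{343} \approx 0.023324$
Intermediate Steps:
$f{\left(A \right)} = 4 A$
$N{\left(Q \right)} = 2 - 2 Q$ ($N{\left(Q \right)} = - 2 \left(-1 + Q\right) = 2 - 2 Q$)
$o{\left(Z,b \right)} = \frac{4 + b}{3 + Z}$ ($o{\left(Z,b \right)} = \frac{b + 4 \cdot 1}{Z + 3} = \frac{b + 4}{3 + Z} = \frac{4 + b}{3 + Z}$)
$o^{3}{\left(N{\left(- \frac{3}{-4} \right)},-3 \right)} = \left(\frac{4 - 3}{3 + \left(2 - 2 \left(- \frac{3}{-4}\right)\right)}\right)^{3} = \left(\frac{1}{3 + \left(2 - 2 \left(\left(-3\right) \left(- \frac{1}{4}\right)\right)\right)} 1\right)^{3} = \left(\frac{1}{3 + \left(2 - \frac{3}{2}\right)} 1\right)^{3} = \left(\frac{1}{3 + \frac{1}{2}} \cdot 1\right)^{3} = \left(\frac{1}{\frac{7}{2}} \cdot 1\right)^{3} = \left(\frac{2}{7} \cdot 1\right)^{3} = \left(\frac{2}{7}\right)^{3} = \frac{8}{343}$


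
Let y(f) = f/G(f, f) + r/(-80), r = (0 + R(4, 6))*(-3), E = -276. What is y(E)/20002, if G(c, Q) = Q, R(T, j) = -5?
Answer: 13/320032 ≈ 4.0621e-5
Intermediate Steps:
r = 15 (r = (0 - 5)*(-3) = -5*(-3) = 15)
y(f) = 13/16 (y(f) = f/f + 15/(-80) = 1 + 15*(-1/80) = 1 - 3/16 = 13/16)
y(E)/20002 = (13/16)/20002 = (13/16)*(1/20002) = 13/320032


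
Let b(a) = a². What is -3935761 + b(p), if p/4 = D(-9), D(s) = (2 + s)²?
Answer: -3897345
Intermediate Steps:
p = 196 (p = 4*(2 - 9)² = 4*(-7)² = 4*49 = 196)
-3935761 + b(p) = -3935761 + 196² = -3935761 + 38416 = -3897345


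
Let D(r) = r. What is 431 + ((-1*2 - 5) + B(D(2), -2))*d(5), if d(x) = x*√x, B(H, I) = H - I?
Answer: 431 - 15*√5 ≈ 397.46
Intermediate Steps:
d(x) = x^(3/2)
431 + ((-1*2 - 5) + B(D(2), -2))*d(5) = 431 + ((-1*2 - 5) + (2 - 1*(-2)))*5^(3/2) = 431 + ((-2 - 5) + (2 + 2))*(5*√5) = 431 + (-7 + 4)*(5*√5) = 431 - 15*√5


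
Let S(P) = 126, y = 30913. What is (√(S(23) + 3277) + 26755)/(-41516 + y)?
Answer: -26755/10603 - √3403/10603 ≈ -2.5288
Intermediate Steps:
(√(S(23) + 3277) + 26755)/(-41516 + y) = (√(126 + 3277) + 26755)/(-41516 + 30913) = (√3403 + 26755)/(-10603) = (26755 + √3403)*(-1/10603) = -26755/10603 - √3403/10603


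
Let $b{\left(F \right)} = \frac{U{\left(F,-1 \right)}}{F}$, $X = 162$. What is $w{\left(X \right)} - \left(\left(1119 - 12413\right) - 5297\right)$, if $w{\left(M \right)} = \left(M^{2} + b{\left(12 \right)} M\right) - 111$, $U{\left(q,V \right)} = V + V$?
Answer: $42697$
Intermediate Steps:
$U{\left(q,V \right)} = 2 V$
$b{\left(F \right)} = - \frac{2}{F}$ ($b{\left(F \right)} = \frac{2 \left(-1\right)}{F} = - \frac{2}{F}$)
$w{\left(M \right)} = -111 + M^{2} - \frac{M}{6}$ ($w{\left(M \right)} = \left(M^{2} + - \frac{2}{12} M\right) - 111 = \left(M^{2} + \left(-2\right) \frac{1}{12} M\right) - 111 = \left(M^{2} - \frac{M}{6}\right) - 111 = -111 + M^{2} - \frac{M}{6}$)
$w{\left(X \right)} - \left(\left(1119 - 12413\right) - 5297\right) = \left(-111 + 162^{2} - 27\right) - \left(\left(1119 - 12413\right) - 5297\right) = \left(-111 + 26244 - 27\right) - \left(-11294 - 5297\right) = 26106 - -16591 = 26106 + 16591 = 42697$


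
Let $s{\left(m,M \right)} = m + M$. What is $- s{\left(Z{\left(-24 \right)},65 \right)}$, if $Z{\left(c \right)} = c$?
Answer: $-41$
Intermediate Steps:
$s{\left(m,M \right)} = M + m$
$- s{\left(Z{\left(-24 \right)},65 \right)} = - (65 - 24) = \left(-1\right) 41 = -41$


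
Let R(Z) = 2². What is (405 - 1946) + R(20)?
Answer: -1537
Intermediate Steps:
R(Z) = 4
(405 - 1946) + R(20) = (405 - 1946) + 4 = -1541 + 4 = -1537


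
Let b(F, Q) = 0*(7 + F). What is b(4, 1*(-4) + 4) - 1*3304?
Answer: -3304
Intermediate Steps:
b(F, Q) = 0
b(4, 1*(-4) + 4) - 1*3304 = 0 - 1*3304 = 0 - 3304 = -3304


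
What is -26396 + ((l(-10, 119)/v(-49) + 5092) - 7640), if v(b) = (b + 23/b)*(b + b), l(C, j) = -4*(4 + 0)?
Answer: -8770033/303 ≈ -28944.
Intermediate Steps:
l(C, j) = -16 (l(C, j) = -4*4 = -16)
v(b) = 2*b*(b + 23/b) (v(b) = (b + 23/b)*(2*b) = 2*b*(b + 23/b))
-26396 + ((l(-10, 119)/v(-49) + 5092) - 7640) = -26396 + ((-16/(46 + 2*(-49)²) + 5092) - 7640) = -26396 + ((-16/(46 + 2*2401) + 5092) - 7640) = -26396 + ((-16/(46 + 4802) + 5092) - 7640) = -26396 + ((-16/4848 + 5092) - 7640) = -26396 + ((-16*1/4848 + 5092) - 7640) = -26396 + ((-1/303 + 5092) - 7640) = -26396 + (1542875/303 - 7640) = -26396 - 772045/303 = -8770033/303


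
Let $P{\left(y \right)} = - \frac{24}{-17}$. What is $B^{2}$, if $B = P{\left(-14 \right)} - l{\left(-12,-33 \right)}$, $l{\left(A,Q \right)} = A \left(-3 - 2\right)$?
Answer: $\frac{992016}{289} \approx 3432.6$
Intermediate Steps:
$l{\left(A,Q \right)} = - 5 A$ ($l{\left(A,Q \right)} = A \left(-5\right) = - 5 A$)
$P{\left(y \right)} = \frac{24}{17}$ ($P{\left(y \right)} = \left(-24\right) \left(- \frac{1}{17}\right) = \frac{24}{17}$)
$B = - \frac{996}{17}$ ($B = \frac{24}{17} - \left(-5\right) \left(-12\right) = \frac{24}{17} - 60 = - \frac{996}{17} \approx -58.588$)
$B^{2} = \left(- \frac{996}{17}\right)^{2} = \frac{992016}{289}$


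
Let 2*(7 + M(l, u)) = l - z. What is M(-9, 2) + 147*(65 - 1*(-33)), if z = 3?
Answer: 14393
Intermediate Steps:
M(l, u) = -17/2 + l/2 (M(l, u) = -7 + (l - 1*3)/2 = -7 + (l - 3)/2 = -7 + (-3 + l)/2 = -7 + (-3/2 + l/2) = -17/2 + l/2)
M(-9, 2) + 147*(65 - 1*(-33)) = (-17/2 + (½)*(-9)) + 147*(65 - 1*(-33)) = (-17/2 - 9/2) + 147*(65 + 33) = -13 + 147*98 = -13 + 14406 = 14393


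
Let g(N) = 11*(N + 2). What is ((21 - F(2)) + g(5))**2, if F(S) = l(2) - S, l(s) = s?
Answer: 9604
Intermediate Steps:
g(N) = 22 + 11*N (g(N) = 11*(2 + N) = 22 + 11*N)
F(S) = 2 - S
((21 - F(2)) + g(5))**2 = ((21 - (2 - 1*2)) + (22 + 11*5))**2 = ((21 - (2 - 2)) + (22 + 55))**2 = ((21 - 1*0) + 77)**2 = ((21 + 0) + 77)**2 = (21 + 77)**2 = 98**2 = 9604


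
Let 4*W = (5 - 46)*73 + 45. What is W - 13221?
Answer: -13958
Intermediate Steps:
W = -737 (W = ((5 - 46)*73 + 45)/4 = (-41*73 + 45)/4 = (-2993 + 45)/4 = (¼)*(-2948) = -737)
W - 13221 = -737 - 13221 = -13958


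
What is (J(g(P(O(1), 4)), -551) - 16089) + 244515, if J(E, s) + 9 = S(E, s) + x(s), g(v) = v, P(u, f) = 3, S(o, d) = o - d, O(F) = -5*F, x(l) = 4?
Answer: 228975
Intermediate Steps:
J(E, s) = -5 + E - s (J(E, s) = -9 + ((E - s) + 4) = -9 + (4 + E - s) = -5 + E - s)
(J(g(P(O(1), 4)), -551) - 16089) + 244515 = ((-5 + 3 - 1*(-551)) - 16089) + 244515 = ((-5 + 3 + 551) - 16089) + 244515 = (549 - 16089) + 244515 = -15540 + 244515 = 228975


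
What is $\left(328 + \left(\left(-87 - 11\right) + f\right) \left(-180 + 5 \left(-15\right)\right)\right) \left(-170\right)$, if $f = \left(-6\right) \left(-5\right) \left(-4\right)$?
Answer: $-9506060$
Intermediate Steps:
$f = -120$ ($f = 30 \left(-4\right) = -120$)
$\left(328 + \left(\left(-87 - 11\right) + f\right) \left(-180 + 5 \left(-15\right)\right)\right) \left(-170\right) = \left(328 + \left(\left(-87 - 11\right) - 120\right) \left(-180 + 5 \left(-15\right)\right)\right) \left(-170\right) = \left(328 + \left(-98 - 120\right) \left(-180 - 75\right)\right) \left(-170\right) = \left(328 - -55590\right) \left(-170\right) = \left(328 + 55590\right) \left(-170\right) = 55918 \left(-170\right) = -9506060$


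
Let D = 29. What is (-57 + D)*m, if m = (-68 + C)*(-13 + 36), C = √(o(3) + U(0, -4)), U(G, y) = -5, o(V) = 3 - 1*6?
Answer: 43792 - 1288*I*√2 ≈ 43792.0 - 1821.5*I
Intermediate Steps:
o(V) = -3 (o(V) = 3 - 6 = -3)
C = 2*I*√2 (C = √(-3 - 5) = √(-8) = 2*I*√2 ≈ 2.8284*I)
m = -1564 + 46*I*√2 (m = (-68 + 2*I*√2)*(-13 + 36) = (-68 + 2*I*√2)*23 = -1564 + 46*I*√2 ≈ -1564.0 + 65.054*I)
(-57 + D)*m = (-57 + 29)*(-1564 + 46*I*√2) = -28*(-1564 + 46*I*√2) = 43792 - 1288*I*√2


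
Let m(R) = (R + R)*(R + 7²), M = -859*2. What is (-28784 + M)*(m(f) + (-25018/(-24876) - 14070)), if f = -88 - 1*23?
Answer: 57854958269/6219 ≈ 9.3029e+6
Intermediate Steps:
f = -111 (f = -88 - 23 = -111)
M = -1718
m(R) = 2*R*(49 + R) (m(R) = (2*R)*(R + 49) = (2*R)*(49 + R) = 2*R*(49 + R))
(-28784 + M)*(m(f) + (-25018/(-24876) - 14070)) = (-28784 - 1718)*(2*(-111)*(49 - 111) + (-25018/(-24876) - 14070)) = -30502*(2*(-111)*(-62) + (-25018*(-1/24876) - 14070)) = -30502*(13764 + (12509/12438 - 14070)) = -30502*(13764 - 174990151/12438) = -30502*(-3793519/12438) = 57854958269/6219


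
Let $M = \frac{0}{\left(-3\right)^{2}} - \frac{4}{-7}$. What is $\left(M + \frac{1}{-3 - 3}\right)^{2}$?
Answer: $\frac{289}{1764} \approx 0.16383$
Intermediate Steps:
$M = \frac{4}{7}$ ($M = \frac{0}{9} - - \frac{4}{7} = 0 \cdot \frac{1}{9} + \frac{4}{7} = 0 + \frac{4}{7} = \frac{4}{7} \approx 0.57143$)
$\left(M + \frac{1}{-3 - 3}\right)^{2} = \left(\frac{4}{7} + \frac{1}{-3 - 3}\right)^{2} = \left(\frac{4}{7} + \frac{1}{-6}\right)^{2} = \left(\frac{4}{7} - \frac{1}{6}\right)^{2} = \left(\frac{17}{42}\right)^{2} = \frac{289}{1764}$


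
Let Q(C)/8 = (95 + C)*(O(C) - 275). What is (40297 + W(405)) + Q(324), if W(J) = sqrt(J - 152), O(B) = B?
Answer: 204545 + sqrt(253) ≈ 2.0456e+5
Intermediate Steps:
W(J) = sqrt(-152 + J)
Q(C) = 8*(-275 + C)*(95 + C) (Q(C) = 8*((95 + C)*(C - 275)) = 8*((95 + C)*(-275 + C)) = 8*((-275 + C)*(95 + C)) = 8*(-275 + C)*(95 + C))
(40297 + W(405)) + Q(324) = (40297 + sqrt(-152 + 405)) + (-209000 - 1440*324 + 8*324**2) = (40297 + sqrt(253)) + (-209000 - 466560 + 8*104976) = (40297 + sqrt(253)) + (-209000 - 466560 + 839808) = (40297 + sqrt(253)) + 164248 = 204545 + sqrt(253)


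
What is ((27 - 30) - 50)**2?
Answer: 2809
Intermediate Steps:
((27 - 30) - 50)**2 = (-3 - 50)**2 = (-53)**2 = 2809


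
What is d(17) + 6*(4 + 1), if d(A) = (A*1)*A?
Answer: 319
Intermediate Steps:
d(A) = A² (d(A) = A*A = A²)
d(17) + 6*(4 + 1) = 17² + 6*(4 + 1) = 289 + 6*5 = 289 + 30 = 319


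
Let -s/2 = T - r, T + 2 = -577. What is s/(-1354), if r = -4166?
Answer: 3587/677 ≈ 5.2984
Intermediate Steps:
T = -579 (T = -2 - 577 = -579)
s = -7174 (s = -2*(-579 - 1*(-4166)) = -2*(-579 + 4166) = -2*3587 = -7174)
s/(-1354) = -7174/(-1354) = -7174*(-1/1354) = 3587/677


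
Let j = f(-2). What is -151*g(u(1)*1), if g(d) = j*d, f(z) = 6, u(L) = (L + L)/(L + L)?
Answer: -906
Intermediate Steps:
u(L) = 1 (u(L) = (2*L)/((2*L)) = (2*L)*(1/(2*L)) = 1)
j = 6
g(d) = 6*d
-151*g(u(1)*1) = -906*1*1 = -906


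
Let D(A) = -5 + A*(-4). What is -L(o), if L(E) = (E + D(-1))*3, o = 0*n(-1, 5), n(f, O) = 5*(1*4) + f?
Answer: 3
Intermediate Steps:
n(f, O) = 20 + f (n(f, O) = 5*4 + f = 20 + f)
D(A) = -5 - 4*A
o = 0 (o = 0*(20 - 1) = 0*19 = 0)
L(E) = -3 + 3*E (L(E) = (E + (-5 - 4*(-1)))*3 = (E + (-5 + 4))*3 = (E - 1)*3 = (-1 + E)*3 = -3 + 3*E)
-L(o) = -(-3 + 3*0) = -(-3 + 0) = -1*(-3) = 3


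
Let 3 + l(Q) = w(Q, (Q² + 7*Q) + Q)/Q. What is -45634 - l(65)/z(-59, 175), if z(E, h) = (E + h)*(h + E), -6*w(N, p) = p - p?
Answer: -614051101/13456 ≈ -45634.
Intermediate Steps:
w(N, p) = 0 (w(N, p) = -(p - p)/6 = -⅙*0 = 0)
l(Q) = -3 (l(Q) = -3 + 0/Q = -3 + 0 = -3)
z(E, h) = (E + h)² (z(E, h) = (E + h)*(E + h) = (E + h)²)
-45634 - l(65)/z(-59, 175) = -45634 - (-3)/((-59 + 175)²) = -45634 - (-3)/(116²) = -45634 - (-3)/13456 = -45634 - 1*(-3/13456) = -45634 + 3/13456 = -614051101/13456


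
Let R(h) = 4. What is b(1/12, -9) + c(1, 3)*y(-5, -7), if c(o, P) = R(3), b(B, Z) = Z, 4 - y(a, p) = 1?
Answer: 3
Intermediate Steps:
y(a, p) = 3 (y(a, p) = 4 - 1*1 = 4 - 1 = 3)
c(o, P) = 4
b(1/12, -9) + c(1, 3)*y(-5, -7) = -9 + 4*3 = -9 + 12 = 3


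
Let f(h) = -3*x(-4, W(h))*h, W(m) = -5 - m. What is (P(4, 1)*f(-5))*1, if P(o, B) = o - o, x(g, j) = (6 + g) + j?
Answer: 0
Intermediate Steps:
x(g, j) = 6 + g + j
P(o, B) = 0
f(h) = -3*h*(-3 - h) (f(h) = -3*(6 - 4 + (-5 - h))*h = -3*(-3 - h)*h = -3*h*(-3 - h))
(P(4, 1)*f(-5))*1 = (0*(3*(-5)*(3 - 5)))*1 = (0*(3*(-5)*(-2)))*1 = (0*30)*1 = 0*1 = 0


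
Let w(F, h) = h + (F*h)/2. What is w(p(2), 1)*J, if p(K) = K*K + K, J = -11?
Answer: -44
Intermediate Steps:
p(K) = K + K**2 (p(K) = K**2 + K = K + K**2)
w(F, h) = h + F*h/2 (w(F, h) = h + (F*h)*(1/2) = h + F*h/2)
w(p(2), 1)*J = ((1/2)*1*(2 + 2*(1 + 2)))*(-11) = ((1/2)*1*(2 + 2*3))*(-11) = ((1/2)*1*(2 + 6))*(-11) = ((1/2)*1*8)*(-11) = 4*(-11) = -44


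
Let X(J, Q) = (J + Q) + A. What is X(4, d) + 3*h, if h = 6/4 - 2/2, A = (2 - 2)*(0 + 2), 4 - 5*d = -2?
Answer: 67/10 ≈ 6.7000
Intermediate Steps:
d = 6/5 (d = ⅘ - ⅕*(-2) = ⅘ + ⅖ = 6/5 ≈ 1.2000)
A = 0 (A = 0*2 = 0)
X(J, Q) = J + Q (X(J, Q) = (J + Q) + 0 = J + Q)
h = ½ (h = 6*(¼) - 2*½ = 3/2 - 1 = ½ ≈ 0.50000)
X(4, d) + 3*h = (4 + 6/5) + 3*(½) = 26/5 + 3/2 = 67/10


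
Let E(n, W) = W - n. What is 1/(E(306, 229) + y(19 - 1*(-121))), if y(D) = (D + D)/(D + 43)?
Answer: -183/13811 ≈ -0.013250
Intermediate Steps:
y(D) = 2*D/(43 + D) (y(D) = (2*D)/(43 + D) = 2*D/(43 + D))
1/(E(306, 229) + y(19 - 1*(-121))) = 1/((229 - 1*306) + 2*(19 - 1*(-121))/(43 + (19 - 1*(-121)))) = 1/((229 - 306) + 2*(19 + 121)/(43 + (19 + 121))) = 1/(-77 + 2*140/(43 + 140)) = 1/(-77 + 2*140/183) = 1/(-77 + 2*140*(1/183)) = 1/(-77 + 280/183) = 1/(-13811/183) = -183/13811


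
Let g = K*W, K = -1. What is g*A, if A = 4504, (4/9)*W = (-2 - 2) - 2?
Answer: 60804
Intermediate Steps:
W = -27/2 (W = 9*((-2 - 2) - 2)/4 = 9*(-4 - 2)/4 = (9/4)*(-6) = -27/2 ≈ -13.500)
g = 27/2 (g = -1*(-27/2) = 27/2 ≈ 13.500)
g*A = (27/2)*4504 = 60804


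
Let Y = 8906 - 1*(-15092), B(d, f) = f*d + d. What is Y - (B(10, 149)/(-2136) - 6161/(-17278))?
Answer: 18451632031/768871 ≈ 23998.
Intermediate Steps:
B(d, f) = d + d*f (B(d, f) = d*f + d = d + d*f)
Y = 23998 (Y = 8906 + 15092 = 23998)
Y - (B(10, 149)/(-2136) - 6161/(-17278)) = 23998 - ((10*(1 + 149))/(-2136) - 6161/(-17278)) = 23998 - ((10*150)*(-1/2136) - 6161*(-1/17278)) = 23998 - (1500*(-1/2136) + 6161/17278) = 23998 - (-125/178 + 6161/17278) = 23998 - 1*(-265773/768871) = 23998 + 265773/768871 = 18451632031/768871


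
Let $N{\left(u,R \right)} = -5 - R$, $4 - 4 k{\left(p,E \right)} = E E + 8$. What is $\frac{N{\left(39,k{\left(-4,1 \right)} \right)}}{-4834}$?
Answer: $\frac{15}{19336} \approx 0.00077576$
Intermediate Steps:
$k{\left(p,E \right)} = -1 - \frac{E^{2}}{4}$ ($k{\left(p,E \right)} = 1 - \frac{E E + 8}{4} = 1 - \frac{E^{2} + 8}{4} = 1 - \frac{8 + E^{2}}{4} = 1 - \left(2 + \frac{E^{2}}{4}\right) = -1 - \frac{E^{2}}{4}$)
$\frac{N{\left(39,k{\left(-4,1 \right)} \right)}}{-4834} = \frac{-5 - \left(-1 - \frac{1^{2}}{4}\right)}{-4834} = \left(-5 - \left(-1 - \frac{1}{4}\right)\right) \left(- \frac{1}{4834}\right) = \left(-5 - - \frac{5}{4}\right) \left(- \frac{1}{4834}\right) = \left(-5 + \frac{5}{4}\right) \left(- \frac{1}{4834}\right) = \left(- \frac{15}{4}\right) \left(- \frac{1}{4834}\right) = \frac{15}{19336}$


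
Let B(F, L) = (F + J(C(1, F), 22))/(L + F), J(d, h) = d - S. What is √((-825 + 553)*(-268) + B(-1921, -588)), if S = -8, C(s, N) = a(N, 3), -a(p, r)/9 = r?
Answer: 2*√114722773009/2509 ≈ 269.99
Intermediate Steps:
a(p, r) = -9*r
C(s, N) = -27 (C(s, N) = -9*3 = -27)
J(d, h) = 8 + d (J(d, h) = d - 1*(-8) = d + 8 = 8 + d)
B(F, L) = (-19 + F)/(F + L) (B(F, L) = (F + (8 - 27))/(L + F) = (F - 19)/(F + L) = (-19 + F)/(F + L))
√((-825 + 553)*(-268) + B(-1921, -588)) = √((-825 + 553)*(-268) + (-19 - 1921)/(-1921 - 588)) = √(-272*(-268) - 1940/(-2509)) = √(72896 - 1/2509*(-1940)) = √(72896 + 1940/2509) = √(182898004/2509) = 2*√114722773009/2509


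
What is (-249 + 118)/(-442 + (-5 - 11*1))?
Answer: 131/458 ≈ 0.28603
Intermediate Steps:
(-249 + 118)/(-442 + (-5 - 11*1)) = -131/(-442 + (-5 - 11)) = -131/(-442 - 16) = -131/(-458) = -131*(-1/458) = 131/458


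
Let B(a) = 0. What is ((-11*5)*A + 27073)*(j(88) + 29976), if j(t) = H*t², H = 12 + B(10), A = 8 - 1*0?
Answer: 3273302232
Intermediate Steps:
A = 8 (A = 8 + 0 = 8)
H = 12 (H = 12 + 0 = 12)
j(t) = 12*t²
((-11*5)*A + 27073)*(j(88) + 29976) = (-11*5*8 + 27073)*(12*88² + 29976) = (-55*8 + 27073)*(12*7744 + 29976) = (-440 + 27073)*(92928 + 29976) = 26633*122904 = 3273302232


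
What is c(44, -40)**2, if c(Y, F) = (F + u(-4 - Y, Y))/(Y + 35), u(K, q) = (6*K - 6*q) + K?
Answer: 409600/6241 ≈ 65.630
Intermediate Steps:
u(K, q) = -6*q + 7*K (u(K, q) = (-6*q + 6*K) + K = -6*q + 7*K)
c(Y, F) = (-28 + F - 13*Y)/(35 + Y) (c(Y, F) = (F + (-6*Y + 7*(-4 - Y)))/(Y + 35) = (F + (-6*Y + (-28 - 7*Y)))/(35 + Y) = (F + (-28 - 13*Y))/(35 + Y) = (-28 + F - 13*Y)/(35 + Y))
c(44, -40)**2 = ((-28 - 40 - 13*44)/(35 + 44))**2 = ((-28 - 40 - 572)/79)**2 = ((1/79)*(-640))**2 = (-640/79)**2 = 409600/6241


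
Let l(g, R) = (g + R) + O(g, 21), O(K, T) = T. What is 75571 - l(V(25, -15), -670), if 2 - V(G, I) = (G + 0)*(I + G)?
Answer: 76468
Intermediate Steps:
V(G, I) = 2 - G*(G + I) (V(G, I) = 2 - (G + 0)*(I + G) = 2 - G*(G + I))
l(g, R) = 21 + R + g (l(g, R) = (g + R) + 21 = (R + g) + 21 = 21 + R + g)
75571 - l(V(25, -15), -670) = 75571 - (21 - 670 + (2 - 1*25² - 1*25*(-15))) = 75571 - (21 - 670 + (2 - 1*625 + 375)) = 75571 - (21 - 670 + (2 - 625 + 375)) = 75571 - (21 - 670 - 248) = 75571 - 1*(-897) = 75571 + 897 = 76468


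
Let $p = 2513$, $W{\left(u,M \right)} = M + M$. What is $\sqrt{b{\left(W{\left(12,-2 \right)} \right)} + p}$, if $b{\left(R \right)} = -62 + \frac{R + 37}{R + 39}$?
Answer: $\frac{\sqrt{3003630}}{35} \approx 49.517$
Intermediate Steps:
$W{\left(u,M \right)} = 2 M$
$b{\left(R \right)} = -62 + \frac{37 + R}{39 + R}$
$\sqrt{b{\left(W{\left(12,-2 \right)} \right)} + p} = \sqrt{\frac{-2381 - 61 \cdot 2 \left(-2\right)}{39 + 2 \left(-2\right)} + 2513} = \sqrt{\frac{-2381 - -244}{39 - 4} + 2513} = \sqrt{\frac{-2381 + 244}{35} + 2513} = \sqrt{\frac{1}{35} \left(-2137\right) + 2513} = \sqrt{- \frac{2137}{35} + 2513} = \sqrt{\frac{85818}{35}} = \frac{\sqrt{3003630}}{35}$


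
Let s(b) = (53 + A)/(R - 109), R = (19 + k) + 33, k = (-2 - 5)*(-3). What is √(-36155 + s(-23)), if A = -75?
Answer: I*√1301558/6 ≈ 190.14*I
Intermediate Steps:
k = 21 (k = -7*(-3) = 21)
R = 73 (R = (19 + 21) + 33 = 40 + 33 = 73)
s(b) = 11/18 (s(b) = (53 - 75)/(73 - 109) = -22/(-36) = -22*(-1/36) = 11/18)
√(-36155 + s(-23)) = √(-36155 + 11/18) = √(-650779/18) = I*√1301558/6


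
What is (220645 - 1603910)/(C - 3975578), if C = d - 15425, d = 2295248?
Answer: 276653/339151 ≈ 0.81572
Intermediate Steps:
C = 2279823 (C = 2295248 - 15425 = 2279823)
(220645 - 1603910)/(C - 3975578) = (220645 - 1603910)/(2279823 - 3975578) = -1383265/(-1695755) = -1383265*(-1/1695755) = 276653/339151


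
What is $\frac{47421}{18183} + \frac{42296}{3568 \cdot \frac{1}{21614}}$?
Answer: $\frac{31482592010}{122873} \approx 2.5622 \cdot 10^{5}$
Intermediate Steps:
$\frac{47421}{18183} + \frac{42296}{3568 \cdot \frac{1}{21614}} = 47421 \cdot \frac{1}{18183} + \frac{42296}{3568 \cdot \frac{1}{21614}} = \frac{1437}{551} + \frac{42296}{\frac{1784}{10807}} = \frac{1437}{551} + 42296 \cdot \frac{10807}{1784} = \frac{1437}{551} + \frac{57136609}{223} = \frac{31482592010}{122873}$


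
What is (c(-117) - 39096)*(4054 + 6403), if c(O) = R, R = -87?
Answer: -409736631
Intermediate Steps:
c(O) = -87
(c(-117) - 39096)*(4054 + 6403) = (-87 - 39096)*(4054 + 6403) = -39183*10457 = -409736631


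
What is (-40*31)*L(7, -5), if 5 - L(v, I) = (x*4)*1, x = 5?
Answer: 18600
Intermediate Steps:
L(v, I) = -15 (L(v, I) = 5 - 5*4 = 5 - 20 = -15)
(-40*31)*L(7, -5) = -40*31*(-15) = -1240*(-15) = 18600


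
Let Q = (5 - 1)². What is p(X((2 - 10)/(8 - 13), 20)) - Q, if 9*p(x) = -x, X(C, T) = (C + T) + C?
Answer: -836/45 ≈ -18.578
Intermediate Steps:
X(C, T) = T + 2*C
p(x) = -x/9 (p(x) = (-x)/9 = -x/9)
Q = 16 (Q = 4² = 16)
p(X((2 - 10)/(8 - 13), 20)) - Q = -(20 + 2*((2 - 10)/(8 - 13)))/9 - 1*16 = -(20 + 2*(-8/(-5)))/9 - 16 = -(20 + 2*(-8*(-⅕)))/9 - 16 = -(20 + 2*(8/5))/9 - 16 = -(20 + 16/5)/9 - 16 = -⅑*116/5 - 16 = -116/45 - 16 = -836/45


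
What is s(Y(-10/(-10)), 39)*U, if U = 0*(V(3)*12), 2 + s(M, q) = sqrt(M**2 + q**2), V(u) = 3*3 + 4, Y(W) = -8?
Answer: 0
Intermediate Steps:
V(u) = 13 (V(u) = 9 + 4 = 13)
s(M, q) = -2 + sqrt(M**2 + q**2)
U = 0 (U = 0*(13*12) = 0*156 = 0)
s(Y(-10/(-10)), 39)*U = (-2 + sqrt((-8)**2 + 39**2))*0 = (-2 + sqrt(64 + 1521))*0 = (-2 + sqrt(1585))*0 = 0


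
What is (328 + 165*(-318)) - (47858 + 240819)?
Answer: -340819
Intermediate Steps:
(328 + 165*(-318)) - (47858 + 240819) = (328 - 52470) - 1*288677 = -52142 - 288677 = -340819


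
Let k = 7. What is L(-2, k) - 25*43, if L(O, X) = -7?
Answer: -1082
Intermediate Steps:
L(-2, k) - 25*43 = -7 - 25*43 = -7 - 1075 = -1082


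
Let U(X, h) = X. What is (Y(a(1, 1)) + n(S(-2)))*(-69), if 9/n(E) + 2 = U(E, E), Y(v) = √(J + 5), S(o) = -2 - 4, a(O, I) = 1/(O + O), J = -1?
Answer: -483/8 ≈ -60.375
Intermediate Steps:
a(O, I) = 1/(2*O)
S(o) = -6
Y(v) = 2 (Y(v) = √(-1 + 5) = √4 = 2)
n(E) = 9/(-2 + E)
(Y(a(1, 1)) + n(S(-2)))*(-69) = (2 + 9/(-2 - 6))*(-69) = (2 + 9/(-8))*(-69) = (2 + 9*(-⅛))*(-69) = (2 - 9/8)*(-69) = (7/8)*(-69) = -483/8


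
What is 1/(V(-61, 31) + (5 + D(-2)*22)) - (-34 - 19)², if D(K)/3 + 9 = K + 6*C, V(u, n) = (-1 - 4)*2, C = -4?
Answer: -6502836/2315 ≈ -2809.0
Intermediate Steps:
V(u, n) = -10 (V(u, n) = -5*2 = -10)
D(K) = -99 + 3*K (D(K) = -27 + 3*(K + 6*(-4)) = -27 + 3*(K - 24) = -27 + 3*(-24 + K) = -27 + (-72 + 3*K) = -99 + 3*K)
1/(V(-61, 31) + (5 + D(-2)*22)) - (-34 - 19)² = 1/(-10 + (5 + (-99 + 3*(-2))*22)) - (-34 - 19)² = 1/(-10 + (5 + (-99 - 6)*22)) - 1*(-53)² = 1/(-10 + (5 - 105*22)) - 1*2809 = 1/(-10 + (5 - 2310)) - 2809 = 1/(-10 - 2305) - 2809 = 1/(-2315) - 2809 = -1/2315 - 2809 = -6502836/2315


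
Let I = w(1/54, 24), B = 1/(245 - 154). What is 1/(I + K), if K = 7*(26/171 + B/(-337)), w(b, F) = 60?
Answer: 749151/45746231 ≈ 0.016376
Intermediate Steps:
B = 1/91 ≈ 0.010989
I = 60
K = 797171/749151 (K = 7*(26/171 + (1/91)/(-337)) = 7*(26*(1/171) + (1/91)*(-1/337)) = 7*(26/171 - 1/30667) = 7*(797171/5244057) = 797171/749151 ≈ 1.0641)
1/(I + K) = 1/(60 + 797171/749151) = 1/(45746231/749151) = 749151/45746231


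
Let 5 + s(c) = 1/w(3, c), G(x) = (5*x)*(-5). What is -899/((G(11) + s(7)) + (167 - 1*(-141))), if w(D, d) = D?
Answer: -2697/85 ≈ -31.729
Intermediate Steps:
G(x) = -25*x
s(c) = -14/3 (s(c) = -5 + 1/3 = -5 + ⅓ = -14/3)
-899/((G(11) + s(7)) + (167 - 1*(-141))) = -899/((-25*11 - 14/3) + (167 - 1*(-141))) = -899/((-275 - 14/3) + (167 + 141)) = -899/(-839/3 + 308) = -899/85/3 = -899*3/85 = -2697/85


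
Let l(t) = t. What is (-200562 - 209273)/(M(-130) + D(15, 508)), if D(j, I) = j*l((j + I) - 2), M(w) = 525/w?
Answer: -2131142/40617 ≈ -52.469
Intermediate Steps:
D(j, I) = j*(-2 + I + j) (D(j, I) = j*((j + I) - 2) = j*((I + j) - 2) = j*(-2 + I + j))
(-200562 - 209273)/(M(-130) + D(15, 508)) = (-200562 - 209273)/(525/(-130) + 15*(-2 + 508 + 15)) = -409835/(525*(-1/130) + 15*521) = -409835/(-105/26 + 7815) = -409835/203085/26 = -409835*26/203085 = -2131142/40617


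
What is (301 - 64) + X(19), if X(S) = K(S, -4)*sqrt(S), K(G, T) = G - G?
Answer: 237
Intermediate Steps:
K(G, T) = 0
X(S) = 0 (X(S) = 0*sqrt(S) = 0)
(301 - 64) + X(19) = (301 - 64) + 0 = 237 + 0 = 237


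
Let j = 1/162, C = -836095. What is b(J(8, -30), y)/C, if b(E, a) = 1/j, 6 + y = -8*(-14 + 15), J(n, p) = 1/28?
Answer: -162/836095 ≈ -0.00019376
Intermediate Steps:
j = 1/162 ≈ 0.0061728
J(n, p) = 1/28
y = -14 (y = -6 - 8*(-14 + 15) = -6 - 8*1 = -6 - 8 = -14)
b(E, a) = 162 (b(E, a) = 1/(1/162) = 162)
b(J(8, -30), y)/C = 162/(-836095) = 162*(-1/836095) = -162/836095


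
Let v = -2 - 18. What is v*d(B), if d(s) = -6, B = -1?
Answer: 120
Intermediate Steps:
v = -20
v*d(B) = -20*(-6) = 120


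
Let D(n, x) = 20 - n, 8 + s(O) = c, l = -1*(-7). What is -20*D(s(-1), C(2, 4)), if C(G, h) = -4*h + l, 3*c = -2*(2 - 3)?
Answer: -1640/3 ≈ -546.67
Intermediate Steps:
c = 2/3 (c = (-2*(2 - 3))/3 = (-2*(-1))/3 = (1/3)*2 = 2/3 ≈ 0.66667)
l = 7
s(O) = -22/3 (s(O) = -8 + 2/3 = -22/3)
C(G, h) = 7 - 4*h (C(G, h) = -4*h + 7 = 7 - 4*h)
-20*D(s(-1), C(2, 4)) = -20*(20 - 1*(-22/3)) = -20*(20 + 22/3) = -20*82/3 = -1640/3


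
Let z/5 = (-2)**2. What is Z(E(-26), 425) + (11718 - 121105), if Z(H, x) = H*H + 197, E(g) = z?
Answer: -108790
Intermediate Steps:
z = 20 (z = 5*(-2)**2 = 5*4 = 20)
E(g) = 20
Z(H, x) = 197 + H**2 (Z(H, x) = H**2 + 197 = 197 + H**2)
Z(E(-26), 425) + (11718 - 121105) = (197 + 20**2) + (11718 - 121105) = (197 + 400) - 109387 = 597 - 109387 = -108790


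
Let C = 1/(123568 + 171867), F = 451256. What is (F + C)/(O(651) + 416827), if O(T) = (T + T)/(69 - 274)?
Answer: 5465989470801/5048879743271 ≈ 1.0826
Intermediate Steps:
O(T) = -2*T/205 (O(T) = (2*T)/(-205) = (2*T)*(-1/205) = -2*T/205)
C = 1/295435 ≈ 3.3848e-6
(F + C)/(O(651) + 416827) = (451256 + 1/295435)/(-2/205*651 + 416827) = 133316816361/(295435*(-1302/205 + 416827)) = 133316816361/(295435*(85448233/205)) = (133316816361/295435)*(205/85448233) = 5465989470801/5048879743271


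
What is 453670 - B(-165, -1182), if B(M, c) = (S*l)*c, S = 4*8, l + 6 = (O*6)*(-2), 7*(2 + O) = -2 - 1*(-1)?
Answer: 8395402/7 ≈ 1.1993e+6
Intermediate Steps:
O = -15/7 (O = -2 + (-2 - 1*(-1))/7 = -2 + (-2 + 1)/7 = -2 + (⅐)*(-1) = -2 - ⅐ = -15/7 ≈ -2.1429)
l = 138/7 (l = -6 - 15/7*6*(-2) = -6 - 90/7*(-2) = -6 + 180/7 = 138/7 ≈ 19.714)
S = 32
B(M, c) = 4416*c/7 (B(M, c) = (32*(138/7))*c = 4416*c/7)
453670 - B(-165, -1182) = 453670 - 4416*(-1182)/7 = 453670 - 1*(-5219712/7) = 453670 + 5219712/7 = 8395402/7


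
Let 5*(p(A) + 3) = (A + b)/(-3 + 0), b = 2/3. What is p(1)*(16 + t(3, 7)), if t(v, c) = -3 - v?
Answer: -280/9 ≈ -31.111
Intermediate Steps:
b = ⅔ (b = 2*(⅓) = ⅔ ≈ 0.66667)
p(A) = -137/45 - A/15 (p(A) = -3 + ((A + ⅔)/(-3 + 0))/5 = -3 + ((⅔ + A)/(-3))/5 = -3 + ((⅔ + A)*(-⅓))/5 = -3 + (-2/9 - A/3)/5 = -3 + (-2/45 - A/15) = -137/45 - A/15)
p(1)*(16 + t(3, 7)) = (-137/45 - 1/15*1)*(16 + (-3 - 1*3)) = (-137/45 - 1/15)*(16 + (-3 - 3)) = -28*(16 - 6)/9 = -28/9*10 = -280/9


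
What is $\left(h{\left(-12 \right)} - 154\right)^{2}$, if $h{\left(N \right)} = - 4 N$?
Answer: $11236$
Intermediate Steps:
$\left(h{\left(-12 \right)} - 154\right)^{2} = \left(\left(-4\right) \left(-12\right) - 154\right)^{2} = \left(48 - 154\right)^{2} = \left(-106\right)^{2} = 11236$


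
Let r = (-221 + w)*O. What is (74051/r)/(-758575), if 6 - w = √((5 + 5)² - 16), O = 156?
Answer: 3184193/1092043963140 - 74051*√21/2730109907850 ≈ 2.7915e-6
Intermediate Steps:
w = 6 - 2*√21 (w = 6 - √((5 + 5)² - 16) = 6 - √(10² - 16) = 6 - √(100 - 16) = 6 - √84 = 6 - 2*√21 ≈ -3.1651)
r = -33540 - 312*√21 (r = (-221 + (6 - 2*√21))*156 = (-215 - 2*√21)*156 = -33540 - 312*√21 ≈ -34970.)
(74051/r)/(-758575) = (74051/(-33540 - 312*√21))/(-758575) = (74051/(-33540 - 312*√21))*(-1/758575) = -74051/(758575*(-33540 - 312*√21))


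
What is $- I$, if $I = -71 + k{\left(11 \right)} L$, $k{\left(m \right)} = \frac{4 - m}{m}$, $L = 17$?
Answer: $\frac{900}{11} \approx 81.818$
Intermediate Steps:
$k{\left(m \right)} = \frac{4 - m}{m}$
$I = - \frac{900}{11}$ ($I = -71 + \frac{4 - 11}{11} \cdot 17 = -71 + \frac{1}{11} \left(-7\right) 17 = -71 - \frac{119}{11} = - \frac{900}{11} \approx -81.818$)
$- I = \left(-1\right) \left(- \frac{900}{11}\right) = \frac{900}{11}$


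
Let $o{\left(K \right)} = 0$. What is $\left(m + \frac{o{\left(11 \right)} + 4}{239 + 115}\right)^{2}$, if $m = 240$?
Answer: $\frac{1804720324}{31329} \approx 57605.0$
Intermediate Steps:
$\left(m + \frac{o{\left(11 \right)} + 4}{239 + 115}\right)^{2} = \left(240 + \frac{0 + 4}{239 + 115}\right)^{2} = \left(240 + \frac{4}{354}\right)^{2} = \left(240 + 4 \cdot \frac{1}{354}\right)^{2} = \left(240 + \frac{2}{177}\right)^{2} = \left(\frac{42482}{177}\right)^{2} = \frac{1804720324}{31329}$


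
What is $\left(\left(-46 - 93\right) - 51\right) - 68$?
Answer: $-258$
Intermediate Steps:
$\left(\left(-46 - 93\right) - 51\right) - 68 = \left(-139 - 51\right) - 68 = -190 - 68 = -258$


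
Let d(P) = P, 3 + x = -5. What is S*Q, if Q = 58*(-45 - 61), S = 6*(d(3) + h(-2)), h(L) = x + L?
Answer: 258216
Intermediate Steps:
x = -8 (x = -3 - 5 = -8)
h(L) = -8 + L
S = -42 (S = 6*(3 + (-8 - 2)) = 6*(3 - 10) = 6*(-7) = -42)
Q = -6148 (Q = 58*(-106) = -6148)
S*Q = -42*(-6148) = 258216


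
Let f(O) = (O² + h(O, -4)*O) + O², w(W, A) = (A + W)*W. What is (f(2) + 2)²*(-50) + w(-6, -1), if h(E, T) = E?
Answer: -9758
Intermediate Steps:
w(W, A) = W*(A + W)
f(O) = 3*O² (f(O) = (O² + O*O) + O² = (O² + O²) + O² = 2*O² + O² = 3*O²)
(f(2) + 2)²*(-50) + w(-6, -1) = (3*2² + 2)²*(-50) - 6*(-1 - 6) = (3*4 + 2)²*(-50) - 6*(-7) = (12 + 2)²*(-50) + 42 = 14²*(-50) + 42 = 196*(-50) + 42 = -9800 + 42 = -9758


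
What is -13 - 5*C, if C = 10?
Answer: -63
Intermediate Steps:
-13 - 5*C = -13 - 5*10 = -13 - 50 = -63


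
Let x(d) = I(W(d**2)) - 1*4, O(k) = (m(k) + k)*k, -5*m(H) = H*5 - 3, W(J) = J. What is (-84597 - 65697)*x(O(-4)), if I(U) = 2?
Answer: 300588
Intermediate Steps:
m(H) = 3/5 - H (m(H) = -(H*5 - 3)/5 = -(5*H - 3)/5 = -(-3 + 5*H)/5 = 3/5 - H)
O(k) = 3*k/5 (O(k) = ((3/5 - k) + k)*k = 3*k/5)
x(d) = -2 (x(d) = 2 - 1*4 = 2 - 4 = -2)
(-84597 - 65697)*x(O(-4)) = (-84597 - 65697)*(-2) = -150294*(-2) = 300588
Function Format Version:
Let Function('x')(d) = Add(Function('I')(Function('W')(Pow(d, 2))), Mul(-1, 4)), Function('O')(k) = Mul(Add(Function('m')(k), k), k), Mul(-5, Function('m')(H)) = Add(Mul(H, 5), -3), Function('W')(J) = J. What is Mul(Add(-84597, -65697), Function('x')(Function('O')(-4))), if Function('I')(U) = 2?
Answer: 300588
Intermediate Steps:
Function('m')(H) = Add(Rational(3, 5), Mul(-1, H)) (Function('m')(H) = Mul(Rational(-1, 5), Add(Mul(H, 5), -3)) = Mul(Rational(-1, 5), Add(Mul(5, H), -3)) = Mul(Rational(-1, 5), Add(-3, Mul(5, H))) = Add(Rational(3, 5), Mul(-1, H)))
Function('O')(k) = Mul(Rational(3, 5), k) (Function('O')(k) = Mul(Add(Add(Rational(3, 5), Mul(-1, k)), k), k) = Mul(Rational(3, 5), k))
Function('x')(d) = -2 (Function('x')(d) = Add(2, Mul(-1, 4)) = Add(2, -4) = -2)
Mul(Add(-84597, -65697), Function('x')(Function('O')(-4))) = Mul(Add(-84597, -65697), -2) = Mul(-150294, -2) = 300588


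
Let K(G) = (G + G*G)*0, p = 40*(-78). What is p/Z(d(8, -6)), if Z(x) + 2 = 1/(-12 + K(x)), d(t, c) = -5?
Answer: 7488/5 ≈ 1497.6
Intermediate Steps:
p = -3120
K(G) = 0 (K(G) = (G + G²)*0 = 0)
Z(x) = -25/12 (Z(x) = -2 + 1/(-12 + 0) = -2 + 1/(-12) = -2 - 1/12 = -25/12)
p/Z(d(8, -6)) = -3120/(-25/12) = -3120*(-12/25) = 7488/5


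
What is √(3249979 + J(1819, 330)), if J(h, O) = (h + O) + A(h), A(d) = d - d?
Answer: 4*√203258 ≈ 1803.4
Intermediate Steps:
A(d) = 0
J(h, O) = O + h (J(h, O) = (h + O) + 0 = (O + h) + 0 = O + h)
√(3249979 + J(1819, 330)) = √(3249979 + (330 + 1819)) = √(3249979 + 2149) = √3252128 = 4*√203258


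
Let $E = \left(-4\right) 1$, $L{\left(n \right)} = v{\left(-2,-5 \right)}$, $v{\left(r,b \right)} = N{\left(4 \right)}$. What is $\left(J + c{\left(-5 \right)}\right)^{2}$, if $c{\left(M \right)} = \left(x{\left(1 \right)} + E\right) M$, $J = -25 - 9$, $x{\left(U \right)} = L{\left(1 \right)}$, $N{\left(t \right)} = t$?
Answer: $1156$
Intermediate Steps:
$v{\left(r,b \right)} = 4$
$L{\left(n \right)} = 4$
$x{\left(U \right)} = 4$
$J = -34$ ($J = -25 - 9 = -34$)
$E = -4$
$c{\left(M \right)} = 0$ ($c{\left(M \right)} = \left(4 - 4\right) M = 0 M = 0$)
$\left(J + c{\left(-5 \right)}\right)^{2} = \left(-34 + 0\right)^{2} = \left(-34\right)^{2} = 1156$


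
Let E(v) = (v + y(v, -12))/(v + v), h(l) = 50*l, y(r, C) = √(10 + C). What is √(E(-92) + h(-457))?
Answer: √(-193398168 - 46*I*√2)/92 ≈ 2.5423e-5 - 151.16*I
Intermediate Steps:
E(v) = (v + I*√2)/(2*v) (E(v) = (v + √(10 - 12))/(v + v) = (v + √(-2))/((2*v)) = (v + I*√2)*(1/(2*v)) = (v + I*√2)/(2*v))
√(E(-92) + h(-457)) = √((½)*(-92 + I*√2)/(-92) + 50*(-457)) = √((½)*(-1/92)*(-92 + I*√2) - 22850) = √((½ - I*√2/184) - 22850) = √(-45699/2 - I*√2/184)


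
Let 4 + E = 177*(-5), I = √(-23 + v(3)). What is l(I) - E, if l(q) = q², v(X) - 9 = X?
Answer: 878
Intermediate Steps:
v(X) = 9 + X
I = I*√11 (I = √(-23 + (9 + 3)) = √(-23 + 12) = √(-11) = I*√11 ≈ 3.3166*I)
E = -889 (E = -4 + 177*(-5) = -4 - 885 = -889)
l(I) - E = (I*√11)² - 1*(-889) = -11 + 889 = 878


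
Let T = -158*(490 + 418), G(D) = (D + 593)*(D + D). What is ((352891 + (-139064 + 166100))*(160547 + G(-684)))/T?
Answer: -108292492445/143464 ≈ -7.5484e+5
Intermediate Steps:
G(D) = 2*D*(593 + D) (G(D) = (593 + D)*(2*D) = 2*D*(593 + D))
T = -143464 (T = -158*908 = -143464)
((352891 + (-139064 + 166100))*(160547 + G(-684)))/T = ((352891 + (-139064 + 166100))*(160547 + 2*(-684)*(593 - 684)))/(-143464) = ((352891 + 27036)*(160547 + 2*(-684)*(-91)))*(-1/143464) = (379927*(160547 + 124488))*(-1/143464) = (379927*285035)*(-1/143464) = 108292492445*(-1/143464) = -108292492445/143464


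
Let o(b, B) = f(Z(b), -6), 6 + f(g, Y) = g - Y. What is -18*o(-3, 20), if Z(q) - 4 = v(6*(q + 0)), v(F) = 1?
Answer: -90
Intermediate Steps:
Z(q) = 5 (Z(q) = 4 + 1 = 5)
f(g, Y) = -6 + g - Y (f(g, Y) = -6 + (g - Y) = -6 + g - Y)
o(b, B) = 5 (o(b, B) = -6 + 5 - 1*(-6) = -6 + 5 + 6 = 5)
-18*o(-3, 20) = -18*5 = -90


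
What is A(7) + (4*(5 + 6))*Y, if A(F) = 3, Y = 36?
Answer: 1587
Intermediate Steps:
A(7) + (4*(5 + 6))*Y = 3 + (4*(5 + 6))*36 = 3 + (4*11)*36 = 3 + 44*36 = 3 + 1584 = 1587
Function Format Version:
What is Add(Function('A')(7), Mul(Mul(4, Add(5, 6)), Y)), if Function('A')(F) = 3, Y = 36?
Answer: 1587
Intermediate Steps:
Add(Function('A')(7), Mul(Mul(4, Add(5, 6)), Y)) = Add(3, Mul(Mul(4, Add(5, 6)), 36)) = Add(3, Mul(Mul(4, 11), 36)) = Add(3, Mul(44, 36)) = Add(3, 1584) = 1587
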